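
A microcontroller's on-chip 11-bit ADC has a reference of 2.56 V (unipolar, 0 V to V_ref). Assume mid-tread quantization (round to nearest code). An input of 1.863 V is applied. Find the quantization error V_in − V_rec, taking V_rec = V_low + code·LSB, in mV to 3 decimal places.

0.500 mV

LSB = 2.56/2^11 = 1.250 mV.
(V_in − V_low)/LSB = (1.863 − 0)/0.00125 = 1490.4000 → code 1490 (round).
Reconstructed: 1.8625 V.
Error = 1.863 − 1.8625 = 0.0005 V = 0.500 mV.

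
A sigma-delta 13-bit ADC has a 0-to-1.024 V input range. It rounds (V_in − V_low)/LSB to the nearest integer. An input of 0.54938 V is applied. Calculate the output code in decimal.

code 4395

LSB = 1.024 V / 8192 = 125.00 µV.
(V_in − V_low)/LSB = (0.54938 − 0) / 0.000125 = 4395.040.
So the output code is 4395.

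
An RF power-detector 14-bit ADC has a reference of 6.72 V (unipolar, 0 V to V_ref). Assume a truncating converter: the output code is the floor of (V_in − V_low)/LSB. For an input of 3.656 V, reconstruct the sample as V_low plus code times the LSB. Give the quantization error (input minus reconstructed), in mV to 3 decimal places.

One LSB is 6.72 V / 16384 = 410.16 µV.
(3.656 − 0)/0.000410156 = 8913.6762; ⌊·⌋ gives code 8913.
Reconstructed: 3.6557227 V.
Difference: 0.000277344 V → 0.277 mV.

0.277 mV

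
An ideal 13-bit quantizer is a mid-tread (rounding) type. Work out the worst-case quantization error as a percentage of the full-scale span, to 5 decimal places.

Rounding → worst-case error = ½ LSB = V_FS/2^14, so 100/16384 = 0.00610352 % of full scale.

0.00610 %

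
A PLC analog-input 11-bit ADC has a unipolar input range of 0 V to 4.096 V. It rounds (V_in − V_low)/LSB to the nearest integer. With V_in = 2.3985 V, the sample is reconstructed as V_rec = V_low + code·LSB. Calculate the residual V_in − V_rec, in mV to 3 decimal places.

0.500 mV

LSB = 4.096/2^11 = 2.000 mV.
(V_in − V_low)/LSB = (2.3985 − 0)/0.002 = 1199.2500 → code 1199 (round).
V_rec = 0 + 1199·0.002 = 2.398 V.
Error = 2.3985 − 2.398 = 0.0005 V = 0.500 mV.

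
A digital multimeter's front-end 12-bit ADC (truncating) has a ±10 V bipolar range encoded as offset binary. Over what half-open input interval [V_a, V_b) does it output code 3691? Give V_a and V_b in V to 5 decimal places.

LSB = 20/2^12 = 4.883 mV.
V_a = V_low + 3691·LSB = 8.02246 V; V_b = V_low + 3692·LSB = 8.02734 V.

[8.02246 V, 8.02734 V)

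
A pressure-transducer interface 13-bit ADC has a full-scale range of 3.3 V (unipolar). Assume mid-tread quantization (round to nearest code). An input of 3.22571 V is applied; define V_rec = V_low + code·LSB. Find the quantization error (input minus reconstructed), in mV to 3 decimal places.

LSB = 3.3/2^13 = 402.83 µV.
(3.22571 − 0)/0.000402832 = 8007.5807; round gives code 8008.
Code 8008 maps back to 0 + 8008×0.000402832 V = 3.2258789 V.
Difference: -0.000168906 V → -0.169 mV.

-0.169 mV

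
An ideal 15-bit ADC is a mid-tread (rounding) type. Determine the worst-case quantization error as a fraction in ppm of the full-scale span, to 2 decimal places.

Rounding → worst-case error = ½ LSB = V_FS/2^16, so 1e+06/65536 = 15.2588 ppm of full scale.

15.26 ppm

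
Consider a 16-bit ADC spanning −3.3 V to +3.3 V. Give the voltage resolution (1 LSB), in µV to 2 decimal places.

Full-scale span = 6.6 V.
LSB = 6.6 / 2^16 = 6.6 / 65536 = 0.000100708 V = 100.71 µV.

100.71 µV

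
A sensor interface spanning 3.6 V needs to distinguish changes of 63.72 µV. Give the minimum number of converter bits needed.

16 bits

Number of steps required ≥ 3.6 V / 63.72 µV = 56497.18.
Need 2^N ≥ 56497.18; 2^15 = 32768, 2^16 = 65536.
Minimum N = 16.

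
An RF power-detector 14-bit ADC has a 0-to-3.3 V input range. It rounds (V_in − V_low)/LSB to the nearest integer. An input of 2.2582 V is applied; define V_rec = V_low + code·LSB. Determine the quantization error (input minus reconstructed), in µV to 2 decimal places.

LSB = 3.3/2^14 = 201.42 µV.
Scaled input = 11211.6208 LSBs, so code = 11212.
Code 11212 maps back to 0 + 11212×0.000201416 V = 2.2582764 V.
Difference: -7.63672e-05 V → -76.37 µV.

-76.37 µV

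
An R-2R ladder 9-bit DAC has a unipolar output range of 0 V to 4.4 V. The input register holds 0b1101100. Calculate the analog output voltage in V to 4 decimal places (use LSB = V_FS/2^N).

LSB = 4.4 V / 2^9 = 8.594 mV.
Code 0b1101100 = 108 decimal.
V_out = 0 + 108 × 0.00859375 V = 0.928125 V.

0.9281 V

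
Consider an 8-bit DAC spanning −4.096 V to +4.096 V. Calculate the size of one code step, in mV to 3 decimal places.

32.000 mV

Full-scale span = 8.192 V.
LSB = 8.192 / 2^8 = 8.192 / 256 = 0.032 V = 32.000 mV.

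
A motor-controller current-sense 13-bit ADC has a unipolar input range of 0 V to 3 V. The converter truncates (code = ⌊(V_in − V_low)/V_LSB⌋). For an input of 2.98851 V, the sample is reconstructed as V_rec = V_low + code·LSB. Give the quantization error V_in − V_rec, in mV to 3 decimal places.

Step size: 3 V ÷ 2^13 = 366.21 µV.
(V_in − V_low)/LSB = (2.98851 − 0)/0.000366211 = 8160.6246 → code 8160 (floor).
V_rec = 0 + 8160·0.000366211 = 2.9882812 V.
V_in − V_rec = 0.00022875 V = 0.229 mV.

0.229 mV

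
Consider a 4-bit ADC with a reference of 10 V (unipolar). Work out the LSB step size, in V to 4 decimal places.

Full-scale span = 10 V.
LSB = 10 / 2^4 = 10 / 16 = 0.625 V = 0.6250 V.

0.6250 V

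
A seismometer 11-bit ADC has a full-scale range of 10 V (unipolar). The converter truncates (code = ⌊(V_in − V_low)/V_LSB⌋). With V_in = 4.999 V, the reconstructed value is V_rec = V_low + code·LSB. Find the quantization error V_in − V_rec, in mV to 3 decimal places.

3.883 mV

Step size: 10 V ÷ 2^11 = 4.883 mV.
Scaled input = 1023.7952 LSBs, so code = 1023.
Reconstructed: 4.9951172 V.
Error = 4.999 − 4.9951172 = 0.00388281 V = 3.883 mV.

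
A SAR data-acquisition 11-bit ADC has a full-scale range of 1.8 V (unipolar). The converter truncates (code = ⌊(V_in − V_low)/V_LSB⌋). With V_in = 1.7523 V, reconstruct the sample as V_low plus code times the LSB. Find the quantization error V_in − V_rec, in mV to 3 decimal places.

LSB = 1.8/2^11 = 0.879 mV.
Scaled input = 1993.7280 LSBs, so code = 1993.
V_rec = 0 + 1993·0.000878906 = 1.7516602 V.
Error = 1.7523 − 1.7516602 = 0.000639844 V = 0.640 mV.

0.640 mV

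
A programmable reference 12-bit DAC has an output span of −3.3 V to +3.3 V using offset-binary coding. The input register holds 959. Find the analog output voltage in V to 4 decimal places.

LSB = 6.6 V / 2^12 = 1.611 mV.
V_out = (−3.3) + 959 × 0.00161133 V = -1.75474 V.

-1.7547 V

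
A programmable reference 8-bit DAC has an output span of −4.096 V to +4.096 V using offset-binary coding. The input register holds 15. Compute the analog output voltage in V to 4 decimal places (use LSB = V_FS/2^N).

LSB = 8.192 V / 2^8 = 32.000 mV.
V_out = (−4.096) + 15 × 0.032 V = -3.616 V.

-3.6160 V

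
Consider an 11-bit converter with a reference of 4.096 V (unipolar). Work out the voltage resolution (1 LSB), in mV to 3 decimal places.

2.000 mV

Full-scale span = 4.096 V.
LSB = 4.096 / 2^11 = 4.096 / 2048 = 0.002 V = 2.000 mV.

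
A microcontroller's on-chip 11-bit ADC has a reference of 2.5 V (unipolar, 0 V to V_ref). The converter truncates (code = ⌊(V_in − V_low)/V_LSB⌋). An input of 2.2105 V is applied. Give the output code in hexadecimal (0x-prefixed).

Full-scale span = 2.5 V; LSB = 2.5/2^11 = 1.221 mV.
Input sits at 1810.842 steps above V_low.
So the output code is 1810.
In hexadecimal (0x-prefixed): 0x712.

code 0x712 (decimal 1810)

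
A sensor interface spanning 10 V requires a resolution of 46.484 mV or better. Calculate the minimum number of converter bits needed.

Number of steps required ≥ 10 V / 46.484 mV = 215.13.
Need 2^N ≥ 215.13; 2^7 = 128, 2^8 = 256.
Minimum N = 8.

8 bits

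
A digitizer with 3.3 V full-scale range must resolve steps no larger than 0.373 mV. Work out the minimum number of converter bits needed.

Number of steps required ≥ 3.3 V / 0.373 mV = 8847.18.
Need 2^N ≥ 8847.18; 2^13 = 8192, 2^14 = 16384.
Minimum N = 14.

14 bits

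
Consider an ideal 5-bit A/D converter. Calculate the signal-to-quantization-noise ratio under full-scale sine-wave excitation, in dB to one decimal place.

SNR ≈ 6.02·N + 1.76 dB = 6.02·5 + 1.76 = 31.86 dB.

31.9 dB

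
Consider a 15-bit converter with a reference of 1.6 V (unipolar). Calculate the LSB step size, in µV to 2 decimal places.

Full-scale span = 1.6 V.
LSB = 1.6 / 2^15 = 1.6 / 32768 = 4.88281e-05 V = 48.83 µV.

48.83 µV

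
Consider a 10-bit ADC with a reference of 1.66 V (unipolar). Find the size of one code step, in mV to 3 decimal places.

Full-scale span = 1.66 V.
LSB = 1.66 / 2^10 = 1.66 / 1024 = 0.00162109 V = 1.621 mV.

1.621 mV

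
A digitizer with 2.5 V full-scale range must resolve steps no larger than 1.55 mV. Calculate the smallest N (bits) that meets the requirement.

Number of steps required ≥ 2.5 V / 1.55 mV = 1612.90.
Need 2^N ≥ 1612.90; 2^10 = 1024, 2^11 = 2048.
Minimum N = 11.

11 bits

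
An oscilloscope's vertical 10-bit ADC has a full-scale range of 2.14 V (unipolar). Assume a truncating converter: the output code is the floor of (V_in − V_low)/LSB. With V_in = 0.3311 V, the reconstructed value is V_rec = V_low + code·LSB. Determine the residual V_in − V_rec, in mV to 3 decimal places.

0.905 mV

LSB = 2.14/2^10 = 2.090 mV.
(0.3311 − 0)/0.00208984 = 158.4329; ⌊·⌋ gives code 158.
Reconstructed: 0.33019531 V.
Error = 0.3311 − 0.33019531 = 0.000904688 V = 0.905 mV.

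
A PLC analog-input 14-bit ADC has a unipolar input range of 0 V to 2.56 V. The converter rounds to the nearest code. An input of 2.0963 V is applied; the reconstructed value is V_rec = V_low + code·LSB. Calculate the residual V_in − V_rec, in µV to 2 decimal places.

50.00 µV

Step size: 2.56 V ÷ 2^14 = 156.25 µV.
(2.0963 − 0)/0.00015625 = 13416.3200; round gives code 13416.
Code 13416 maps back to 0 + 13416×0.00015625 V = 2.09625 V.
Difference: 5e-05 V → 50.00 µV.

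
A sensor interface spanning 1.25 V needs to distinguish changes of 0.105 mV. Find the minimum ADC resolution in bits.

Number of steps required ≥ 1.25 V / 0.105 mV = 11904.76.
Need 2^N ≥ 11904.76; 2^13 = 8192, 2^14 = 16384.
Minimum N = 14.

14 bits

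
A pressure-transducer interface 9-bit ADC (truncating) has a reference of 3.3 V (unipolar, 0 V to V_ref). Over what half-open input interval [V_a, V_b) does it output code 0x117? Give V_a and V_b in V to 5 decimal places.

LSB = 3.3/2^9 = 6.445 mV.
Code 0x117 = 279 decimal.
V_a = V_low + 279·LSB = 1.79824 V; V_b = V_low + 280·LSB = 1.80469 V.

[1.79824 V, 1.80469 V)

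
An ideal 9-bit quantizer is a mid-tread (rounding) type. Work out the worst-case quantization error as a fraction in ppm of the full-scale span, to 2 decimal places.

Rounding → worst-case error = ½ LSB = V_FS/2^10, so 1e+06/1024 = 976.562 ppm of full scale.

976.56 ppm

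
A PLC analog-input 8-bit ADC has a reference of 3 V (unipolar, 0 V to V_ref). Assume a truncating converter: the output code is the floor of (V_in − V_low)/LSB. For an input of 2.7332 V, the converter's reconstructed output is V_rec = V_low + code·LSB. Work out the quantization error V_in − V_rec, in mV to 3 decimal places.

2.731 mV

LSB = 3/2^8 = 11.719 mV.
Scaled input = 233.2331 LSBs, so code = 233.
V_rec = 0 + 233·0.0117188 = 2.7304688 V.
V_in − V_rec = 0.00273125 V = 2.731 mV.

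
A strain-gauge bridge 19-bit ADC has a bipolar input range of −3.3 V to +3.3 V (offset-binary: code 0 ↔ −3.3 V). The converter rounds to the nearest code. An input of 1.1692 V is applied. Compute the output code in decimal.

code 355022

LSB = 6.6 V / 524288 = 12.59 µV.
(1.1692 − (−3.3)) / 1.25885e-05 = 355022.414 LSBs.
round(355022.414) = 355022.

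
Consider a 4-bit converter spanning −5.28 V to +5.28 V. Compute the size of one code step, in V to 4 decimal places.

Full-scale span = 10.56 V.
LSB = 10.56 / 2^4 = 10.56 / 16 = 0.66 V = 0.6600 V.

0.6600 V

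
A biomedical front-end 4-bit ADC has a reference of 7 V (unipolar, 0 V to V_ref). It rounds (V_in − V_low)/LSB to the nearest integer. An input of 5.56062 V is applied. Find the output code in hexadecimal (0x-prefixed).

code 0xD (decimal 13)

With 16 levels over 7 V, one step is 437.500 mV.
(5.56062 − 0) / 0.4375 = 12.710 LSBs.
So the output code is 13.
In hexadecimal (0x-prefixed): 0xD.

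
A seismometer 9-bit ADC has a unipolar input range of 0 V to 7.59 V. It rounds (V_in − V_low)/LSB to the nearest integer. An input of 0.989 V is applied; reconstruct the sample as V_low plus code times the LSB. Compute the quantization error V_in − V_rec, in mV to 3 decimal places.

-4.223 mV

Step size: 7.59 V ÷ 2^9 = 14.824 mV.
(V_in − V_low)/LSB = (0.989 − 0)/0.0148242 = 66.7152 → code 67 (round).
Reconstructed: 0.99322266 V.
V_in − V_rec = -0.00422266 V = -4.223 mV.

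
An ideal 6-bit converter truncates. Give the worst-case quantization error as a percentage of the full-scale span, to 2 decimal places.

1.56 %

Truncating → worst-case error = 1 LSB = V_FS/2^6, so 100/64 = 1.5625 % of full scale.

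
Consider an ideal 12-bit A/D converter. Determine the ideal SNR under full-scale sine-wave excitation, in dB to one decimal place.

74.0 dB

SNR ≈ 6.02·N + 1.76 dB = 6.02·12 + 1.76 = 74.00 dB.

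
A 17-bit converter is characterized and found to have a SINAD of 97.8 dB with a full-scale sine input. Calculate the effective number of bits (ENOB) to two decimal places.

ENOB = (SINAD − 1.76) / 6.02 = (97.8 − 1.76)/6.02 = 15.953.

15.95 bits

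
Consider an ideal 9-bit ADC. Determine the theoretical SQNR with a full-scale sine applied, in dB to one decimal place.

SNR ≈ 6.02·N + 1.76 dB = 6.02·9 + 1.76 = 55.94 dB.

55.9 dB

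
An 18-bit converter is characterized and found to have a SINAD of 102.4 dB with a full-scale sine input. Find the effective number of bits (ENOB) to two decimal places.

ENOB = (SINAD − 1.76) / 6.02 = (102.4 − 1.76)/6.02 = 16.718.

16.72 bits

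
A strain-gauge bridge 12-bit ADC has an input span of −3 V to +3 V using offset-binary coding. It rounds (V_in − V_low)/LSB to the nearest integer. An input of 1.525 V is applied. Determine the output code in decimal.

code 3089

Full-scale span = 6 V; LSB = 6/2^12 = 1.465 mV.
(V_in − V_low)/LSB = (1.525 − (−3)) / 0.00146484 = 3089.067.
So the output code is 3089.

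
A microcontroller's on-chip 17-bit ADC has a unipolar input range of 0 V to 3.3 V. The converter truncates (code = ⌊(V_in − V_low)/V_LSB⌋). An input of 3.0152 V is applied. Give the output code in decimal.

code 119760

Full-scale span = 3.3 V; LSB = 3.3/2^17 = 25.18 µV.
(3.0152 − 0) / 2.5177e-05 = 119760.089 LSBs.
So the output code is 119760.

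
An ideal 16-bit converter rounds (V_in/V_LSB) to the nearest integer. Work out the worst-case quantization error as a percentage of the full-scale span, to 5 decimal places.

Rounding → worst-case error = ½ LSB = V_FS/2^17, so 100/131072 = 0.000762939 % of full scale.

0.00076 %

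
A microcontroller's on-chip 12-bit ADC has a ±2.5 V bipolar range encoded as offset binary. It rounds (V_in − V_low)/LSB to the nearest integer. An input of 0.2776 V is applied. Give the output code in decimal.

code 2275

With 4096 levels over 5 V, one step is 1.221 mV.
(0.2776 − (−2.5)) / 0.0012207 = 2275.410 LSBs.
round(2275.410) = 2275.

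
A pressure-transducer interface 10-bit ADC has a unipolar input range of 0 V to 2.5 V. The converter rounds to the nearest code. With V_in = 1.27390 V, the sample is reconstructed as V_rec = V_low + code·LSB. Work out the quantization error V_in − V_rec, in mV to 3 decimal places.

-0.514 mV

One LSB is 2.5 V / 1024 = 2.441 mV.
(1.27390 − 0)/0.00244141 = 521.7894; round gives code 522.
V_rec = 0 + 522·0.00244141 = 1.2744141 V.
V_in − V_rec = -0.000514062 V = -0.514 mV.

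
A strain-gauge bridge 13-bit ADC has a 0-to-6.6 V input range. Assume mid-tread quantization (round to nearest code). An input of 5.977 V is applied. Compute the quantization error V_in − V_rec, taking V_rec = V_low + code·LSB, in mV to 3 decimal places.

Step size: 6.6 V ÷ 2^13 = 0.806 mV.
(5.977 − 0)/0.000805664 = 7418.7248; round gives code 7419.
Code 7419 maps back to 0 + 7419×0.000805664 V = 5.9772217 V.
Error = 5.977 − 5.9772217 = -0.00022168 V = -0.222 mV.

-0.222 mV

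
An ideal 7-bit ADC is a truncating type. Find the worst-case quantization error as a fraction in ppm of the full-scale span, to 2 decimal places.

Truncating → worst-case error = 1 LSB = V_FS/2^7, so 1e+06/128 = 7812.5 ppm of full scale.

7812.50 ppm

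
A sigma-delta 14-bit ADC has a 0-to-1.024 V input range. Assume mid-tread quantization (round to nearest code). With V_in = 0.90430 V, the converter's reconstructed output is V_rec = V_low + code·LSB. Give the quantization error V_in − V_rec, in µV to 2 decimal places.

Step size: 1.024 V ÷ 2^14 = 62.50 µV.
Scaled input = 14468.8000 LSBs, so code = 14469.
Reconstructed: 0.9043125 V.
Difference: -1.25e-05 V → -12.50 µV.

-12.50 µV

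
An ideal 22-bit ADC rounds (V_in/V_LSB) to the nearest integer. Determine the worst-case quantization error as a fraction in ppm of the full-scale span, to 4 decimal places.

0.1192 ppm

Rounding → worst-case error = ½ LSB = V_FS/2^23, so 1e+06/8388608 = 0.119209 ppm of full scale.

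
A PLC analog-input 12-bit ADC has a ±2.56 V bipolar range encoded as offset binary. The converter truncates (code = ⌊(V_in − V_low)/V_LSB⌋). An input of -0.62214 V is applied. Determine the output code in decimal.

code 1550

Full-scale span = 5.12 V; LSB = 5.12/2^12 = 1.250 mV.
(V_in − V_low)/LSB = (-0.62214 − (−2.56)) / 0.00125 = 1550.288.
So the output code is 1550.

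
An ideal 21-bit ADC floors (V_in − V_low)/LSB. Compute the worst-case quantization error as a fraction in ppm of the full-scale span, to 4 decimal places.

Truncating → worst-case error = 1 LSB = V_FS/2^21, so 1e+06/2097152 = 0.476837 ppm of full scale.

0.4768 ppm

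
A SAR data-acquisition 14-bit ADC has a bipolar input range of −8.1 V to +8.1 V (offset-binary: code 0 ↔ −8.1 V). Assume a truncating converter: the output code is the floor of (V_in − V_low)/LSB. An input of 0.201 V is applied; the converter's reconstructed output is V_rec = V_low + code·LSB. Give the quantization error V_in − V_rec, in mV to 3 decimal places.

0.280 mV

LSB = 16.2/2^14 = 0.989 mV.
(0.201 − (−8.1))/0.00098877 = 8395.2830; ⌊·⌋ gives code 8395.
Reconstructed: 0.20072021 V.
V_in − V_rec = 0.000279785 V = 0.280 mV.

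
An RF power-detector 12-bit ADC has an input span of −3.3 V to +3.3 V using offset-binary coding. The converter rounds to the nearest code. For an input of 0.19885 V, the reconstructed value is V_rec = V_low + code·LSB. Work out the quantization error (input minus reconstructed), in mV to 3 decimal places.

One LSB is 6.6 V / 4096 = 1.611 mV.
(V_in − V_low)/LSB = (0.19885 − (−3.3))/0.00161133 = 2171.4075 → code 2171 (round).
Code 2171 maps back to (−3.3) + 2171×0.00161133 V = 0.19819336 V.
Error = 0.19885 − 0.19819336 = 0.000656641 V = 0.657 mV.

0.657 mV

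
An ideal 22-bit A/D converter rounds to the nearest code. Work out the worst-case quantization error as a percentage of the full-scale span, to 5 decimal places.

Rounding → worst-case error = ½ LSB = V_FS/2^23, so 100/8388608 = 1.19209e-05 % of full scale.

0.00001 %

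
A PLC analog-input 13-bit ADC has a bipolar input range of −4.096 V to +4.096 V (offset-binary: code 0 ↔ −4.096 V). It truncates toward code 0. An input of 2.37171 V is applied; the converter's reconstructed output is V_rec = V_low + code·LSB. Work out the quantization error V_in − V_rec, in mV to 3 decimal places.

LSB = 8.192/2^13 = 1.000 mV.
Scaled input = 6467.7100 LSBs, so code = 6467.
Reconstructed: 2.371 V.
Difference: 0.00071 V → 0.710 mV.

0.710 mV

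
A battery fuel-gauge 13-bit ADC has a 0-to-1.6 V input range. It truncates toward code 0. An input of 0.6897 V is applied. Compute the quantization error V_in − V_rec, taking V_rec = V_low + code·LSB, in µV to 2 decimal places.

LSB = 1.6/2^13 = 195.31 µV.
(V_in − V_low)/LSB = (0.6897 − 0)/0.000195313 = 3531.2640 → code 3531 (floor).
Code 3531 maps back to 0 + 3531×0.000195313 V = 0.68964844 V.
Error = 0.6897 − 0.68964844 = 5.15625e-05 V = 51.56 µV.

51.56 µV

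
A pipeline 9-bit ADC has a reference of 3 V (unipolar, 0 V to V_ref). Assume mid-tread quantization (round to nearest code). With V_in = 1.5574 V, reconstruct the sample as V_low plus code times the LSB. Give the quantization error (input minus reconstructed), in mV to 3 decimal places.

LSB = 3/2^9 = 5.859 mV.
(1.5574 − 0)/0.00585938 = 265.7963; round gives code 266.
Reconstructed: 1.5585938 V.
V_in − V_rec = -0.00119375 V = -1.194 mV.

-1.194 mV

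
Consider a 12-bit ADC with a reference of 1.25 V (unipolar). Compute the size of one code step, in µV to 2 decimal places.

Full-scale span = 1.25 V.
LSB = 1.25 / 2^12 = 1.25 / 4096 = 0.000305176 V = 305.18 µV.

305.18 µV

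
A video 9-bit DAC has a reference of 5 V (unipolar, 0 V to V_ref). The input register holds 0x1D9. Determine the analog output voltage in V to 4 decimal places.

4.6191 V

LSB = 5 V / 2^9 = 9.766 mV.
Code 0x1D9 = 473 decimal.
V_out = 0 + 473 × 0.00976562 V = 4.61914 V.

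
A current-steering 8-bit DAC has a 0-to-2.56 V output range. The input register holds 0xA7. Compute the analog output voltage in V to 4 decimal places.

1.6700 V

LSB = 2.56 V / 2^8 = 10.000 mV.
Code 0xA7 = 167 decimal.
V_out = 0 + 167 × 0.01 V = 1.67 V.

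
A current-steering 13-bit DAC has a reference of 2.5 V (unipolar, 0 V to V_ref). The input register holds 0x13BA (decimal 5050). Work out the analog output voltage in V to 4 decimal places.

1.5411 V

LSB = 2.5 V / 2^13 = 305.18 µV.
Code 0x13BA = 5050 decimal.
V_out = 0 + 5050 × 0.000305176 V = 1.54114 V.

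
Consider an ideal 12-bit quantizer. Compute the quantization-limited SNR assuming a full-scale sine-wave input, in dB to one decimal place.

74.0 dB

SNR ≈ 6.02·N + 1.76 dB = 6.02·12 + 1.76 = 74.00 dB.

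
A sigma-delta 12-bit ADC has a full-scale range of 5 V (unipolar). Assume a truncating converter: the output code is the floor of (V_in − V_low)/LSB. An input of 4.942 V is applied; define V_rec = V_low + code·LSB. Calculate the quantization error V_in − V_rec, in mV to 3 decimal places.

LSB = 5/2^12 = 1.221 mV.
(4.942 − 0)/0.0012207 = 4048.4864; ⌊·⌋ gives code 4048.
V_rec = 0 + 4048·0.0012207 = 4.9414062 V.
V_in − V_rec = 0.00059375 V = 0.594 mV.

0.594 mV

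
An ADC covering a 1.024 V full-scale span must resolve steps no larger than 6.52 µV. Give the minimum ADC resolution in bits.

Number of steps required ≥ 1.024 V / 6.52 µV = 157055.21.
Need 2^N ≥ 157055.21; 2^17 = 131072, 2^18 = 262144.
Minimum N = 18.

18 bits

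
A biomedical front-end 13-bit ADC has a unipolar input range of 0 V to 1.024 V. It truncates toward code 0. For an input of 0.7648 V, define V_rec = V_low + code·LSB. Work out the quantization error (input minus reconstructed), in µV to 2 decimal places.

LSB = 1.024/2^13 = 125.00 µV.
(0.7648 − 0)/0.000125 = 6118.4000; ⌊·⌋ gives code 6118.
Code 6118 maps back to 0 + 6118×0.000125 V = 0.76475 V.
Difference: 5e-05 V → 50.00 µV.

50.00 µV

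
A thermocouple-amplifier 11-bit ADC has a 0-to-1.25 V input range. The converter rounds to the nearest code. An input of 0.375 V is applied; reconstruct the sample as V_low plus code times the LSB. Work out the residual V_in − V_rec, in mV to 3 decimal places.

Step size: 1.25 V ÷ 2^11 = 0.610 mV.
(V_in − V_low)/LSB = (0.375 − 0)/0.000610352 = 614.4000 → code 614 (round).
V_rec = 0 + 614·0.000610352 = 0.37475586 V.
Difference: 0.000244141 V → 0.244 mV.

0.244 mV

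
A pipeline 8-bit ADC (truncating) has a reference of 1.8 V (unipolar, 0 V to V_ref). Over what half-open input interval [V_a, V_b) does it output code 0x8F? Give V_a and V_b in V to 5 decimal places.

[1.00547 V, 1.01250 V)

LSB = 1.8/2^8 = 7.031 mV.
Code 0x8F = 143 decimal.
V_a = V_low + 143·LSB = 1.00547 V; V_b = V_low + 144·LSB = 1.0125 V.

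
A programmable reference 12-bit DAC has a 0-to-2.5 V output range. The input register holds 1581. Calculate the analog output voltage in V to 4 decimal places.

LSB = 2.5 V / 2^12 = 0.610 mV.
V_out = 0 + 1581 × 0.000610352 V = 0.964966 V.

0.9650 V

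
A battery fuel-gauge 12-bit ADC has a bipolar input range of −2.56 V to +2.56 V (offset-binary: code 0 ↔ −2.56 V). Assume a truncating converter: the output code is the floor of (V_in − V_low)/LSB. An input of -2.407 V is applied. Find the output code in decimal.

Full-scale span = 5.12 V; LSB = 5.12/2^12 = 1.250 mV.
(V_in − V_low)/LSB = (-2.407 − (−2.56)) / 0.00125 = 122.400.
⌊·⌋(122.400) = 122.

code 122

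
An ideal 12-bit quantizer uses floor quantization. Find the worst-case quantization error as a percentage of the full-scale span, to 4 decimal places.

Truncating → worst-case error = 1 LSB = V_FS/2^12, so 100/4096 = 0.0244141 % of full scale.

0.0244 %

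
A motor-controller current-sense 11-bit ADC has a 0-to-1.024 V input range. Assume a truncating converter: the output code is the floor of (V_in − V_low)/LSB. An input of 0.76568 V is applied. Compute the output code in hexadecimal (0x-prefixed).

Full-scale span = 1.024 V; LSB = 1.024/2^11 = 0.500 mV.
(0.76568 − 0) / 0.0005 = 1531.360 LSBs.
Floor → code 1531.
In hexadecimal (0x-prefixed): 0x5FB.

code 0x5FB (decimal 1531)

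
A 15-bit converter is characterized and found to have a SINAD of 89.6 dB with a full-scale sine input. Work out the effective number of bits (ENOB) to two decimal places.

ENOB = (SINAD − 1.76) / 6.02 = (89.6 − 1.76)/6.02 = 14.591.

14.59 bits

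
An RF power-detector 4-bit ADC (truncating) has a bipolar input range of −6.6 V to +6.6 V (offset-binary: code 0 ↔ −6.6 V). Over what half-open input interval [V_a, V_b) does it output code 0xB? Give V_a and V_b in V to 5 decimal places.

[2.47500 V, 3.30000 V)

LSB = 13.2/2^4 = 0.8250 V.
Code 0xB = 11 decimal.
V_a = V_low + 11·LSB = 2.475 V; V_b = V_low + 12·LSB = 3.3 V.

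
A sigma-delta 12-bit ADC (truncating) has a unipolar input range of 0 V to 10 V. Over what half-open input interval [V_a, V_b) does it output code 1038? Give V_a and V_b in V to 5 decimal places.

[2.53418 V, 2.53662 V)

LSB = 10/2^12 = 2.441 mV.
V_a = V_low + 1038·LSB = 2.53418 V; V_b = V_low + 1039·LSB = 2.53662 V.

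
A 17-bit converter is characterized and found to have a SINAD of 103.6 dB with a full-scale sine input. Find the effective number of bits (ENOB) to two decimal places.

16.92 bits

ENOB = (SINAD − 1.76) / 6.02 = (103.6 − 1.76)/6.02 = 16.917.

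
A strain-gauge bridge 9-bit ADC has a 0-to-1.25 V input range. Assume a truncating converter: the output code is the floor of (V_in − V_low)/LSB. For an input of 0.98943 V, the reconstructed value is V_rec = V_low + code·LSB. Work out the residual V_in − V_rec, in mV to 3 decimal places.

LSB = 1.25/2^9 = 2.441 mV.
(0.98943 − 0)/0.00244141 = 405.2705; ⌊·⌋ gives code 405.
Reconstructed: 0.98876953 V.
V_in − V_rec = 0.000660469 V = 0.660 mV.

0.660 mV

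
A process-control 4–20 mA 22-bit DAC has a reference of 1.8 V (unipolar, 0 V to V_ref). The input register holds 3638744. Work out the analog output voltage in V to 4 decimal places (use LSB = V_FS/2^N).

LSB = 1.8 V / 2^22 = 0.43 µV.
V_out = 0 + 3638744 × 4.29153e-07 V = 1.56158 V.

1.5616 V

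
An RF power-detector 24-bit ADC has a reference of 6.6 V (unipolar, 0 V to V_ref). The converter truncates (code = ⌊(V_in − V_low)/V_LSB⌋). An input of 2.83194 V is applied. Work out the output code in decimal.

code 7198798

Full-scale span = 6.6 V; LSB = 6.6/2^24 = 0.39 µV.
Input sits at 7198798.345 steps above V_low.
⌊·⌋(7198798.345) = 7198798.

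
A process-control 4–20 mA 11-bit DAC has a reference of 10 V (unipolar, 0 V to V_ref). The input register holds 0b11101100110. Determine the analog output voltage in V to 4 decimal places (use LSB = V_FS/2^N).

LSB = 10 V / 2^11 = 4.883 mV.
Code 0b11101100110 = 1894 decimal.
V_out = 0 + 1894 × 0.00488281 V = 9.24805 V.

9.2480 V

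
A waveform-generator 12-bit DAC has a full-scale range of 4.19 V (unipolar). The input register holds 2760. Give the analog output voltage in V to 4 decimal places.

LSB = 4.19 V / 2^12 = 1.023 mV.
V_out = 0 + 2760 × 0.00102295 V = 2.82334 V.

2.8233 V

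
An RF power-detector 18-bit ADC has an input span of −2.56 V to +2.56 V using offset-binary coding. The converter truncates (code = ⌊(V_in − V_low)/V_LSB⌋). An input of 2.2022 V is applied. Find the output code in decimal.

code 243824

Full-scale span = 5.12 V; LSB = 5.12/2^18 = 19.53 µV.
(V_in − V_low)/LSB = (2.2022 − (−2.56)) / 1.95313e-05 = 243824.640.
⌊·⌋(243824.640) = 243824.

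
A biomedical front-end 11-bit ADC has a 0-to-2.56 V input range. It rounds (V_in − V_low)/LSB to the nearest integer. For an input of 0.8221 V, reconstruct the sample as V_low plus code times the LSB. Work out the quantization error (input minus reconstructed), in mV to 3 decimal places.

-0.400 mV

Step size: 2.56 V ÷ 2^11 = 1.250 mV.
Scaled input = 657.6800 LSBs, so code = 658.
V_rec = 0 + 658·0.00125 = 0.8225 V.
Error = 0.8221 − 0.8225 = -0.0004 V = -0.400 mV.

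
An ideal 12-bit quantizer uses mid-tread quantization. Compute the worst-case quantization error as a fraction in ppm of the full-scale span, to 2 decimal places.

Rounding → worst-case error = ½ LSB = V_FS/2^13, so 1e+06/8192 = 122.07 ppm of full scale.

122.07 ppm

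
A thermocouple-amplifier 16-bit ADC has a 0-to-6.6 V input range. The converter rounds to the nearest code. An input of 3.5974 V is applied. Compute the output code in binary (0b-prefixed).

With 65536 levels over 6.6 V, one step is 100.71 µV.
(V_in − V_low)/LSB = (3.5974 − 0) / 0.000100708 = 35721.092.
Round → code 35721.
In binary (0b-prefixed): 0b1000101110001001.

code 0b1000101110001001 (decimal 35721)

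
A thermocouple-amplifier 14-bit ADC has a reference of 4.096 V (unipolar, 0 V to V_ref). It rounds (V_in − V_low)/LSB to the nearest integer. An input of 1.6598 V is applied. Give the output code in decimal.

code 6639

With 16384 levels over 4.096 V, one step is 250.00 µV.
Input sits at 6639.200 steps above V_low.
So the output code is 6639.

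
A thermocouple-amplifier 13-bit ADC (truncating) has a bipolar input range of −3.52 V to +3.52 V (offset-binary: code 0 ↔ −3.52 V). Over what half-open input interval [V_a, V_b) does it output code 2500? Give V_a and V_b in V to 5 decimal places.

LSB = 7.04/2^13 = 0.859 mV.
V_a = V_low + 2500·LSB = -1.37156 V; V_b = V_low + 2501·LSB = -1.3707 V.

[-1.37156 V, -1.37070 V)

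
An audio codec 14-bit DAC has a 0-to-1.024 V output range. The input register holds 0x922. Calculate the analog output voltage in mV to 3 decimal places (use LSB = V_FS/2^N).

LSB = 1.024 V / 2^14 = 62.50 µV.
Code 0x922 = 2338 decimal.
V_out = 0 + 2338 × 6.25e-05 V = 0.146125 V.
= 146.125 mV.

146.125 mV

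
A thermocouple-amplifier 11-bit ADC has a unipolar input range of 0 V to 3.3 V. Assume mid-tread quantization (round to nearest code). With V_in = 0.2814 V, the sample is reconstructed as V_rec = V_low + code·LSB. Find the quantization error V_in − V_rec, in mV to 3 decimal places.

-0.582 mV

Step size: 3.3 V ÷ 2^11 = 1.611 mV.
(V_in − V_low)/LSB = (0.2814 − 0)/0.00161133 = 174.6385 → code 175 (round).
V_rec = 0 + 175·0.00161133 = 0.28198242 V.
Difference: -0.000582422 V → -0.582 mV.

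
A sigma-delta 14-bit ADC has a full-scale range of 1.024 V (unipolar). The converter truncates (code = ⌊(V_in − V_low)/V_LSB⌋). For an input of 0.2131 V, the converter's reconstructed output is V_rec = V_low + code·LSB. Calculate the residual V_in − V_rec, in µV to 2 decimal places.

Step size: 1.024 V ÷ 2^14 = 62.50 µV.
(V_in − V_low)/LSB = (0.2131 − 0)/6.25e-05 = 3409.6000 → code 3409 (floor).
Reconstructed: 0.2130625 V.
Error = 0.2131 − 0.2130625 = 3.75e-05 V = 37.50 µV.

37.50 µV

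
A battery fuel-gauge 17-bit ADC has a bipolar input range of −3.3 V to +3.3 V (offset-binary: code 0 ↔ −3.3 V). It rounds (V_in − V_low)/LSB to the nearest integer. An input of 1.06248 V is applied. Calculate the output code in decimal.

code 86636

LSB = 6.6 V / 131072 = 50.35 µV.
(1.06248 − (−3.3)) / 5.0354e-05 = 86636.209 LSBs.
round(86636.209) = 86636.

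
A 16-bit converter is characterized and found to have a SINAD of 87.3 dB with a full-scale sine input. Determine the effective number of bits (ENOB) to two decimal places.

14.21 bits

ENOB = (SINAD − 1.76) / 6.02 = (87.3 − 1.76)/6.02 = 14.209.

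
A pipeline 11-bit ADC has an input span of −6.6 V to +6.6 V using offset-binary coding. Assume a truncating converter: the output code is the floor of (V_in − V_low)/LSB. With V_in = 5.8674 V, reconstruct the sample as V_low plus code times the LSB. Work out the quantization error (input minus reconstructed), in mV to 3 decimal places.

Step size: 13.2 V ÷ 2^11 = 6.445 mV.
(5.8674 − (−6.6))/0.00644531 = 1934.3360; ⌊·⌋ gives code 1934.
V_rec = (−6.6) + 1934·0.00644531 = 5.8652344 V.
Error = 5.8674 − 5.8652344 = 0.00216563 V = 2.166 mV.

2.166 mV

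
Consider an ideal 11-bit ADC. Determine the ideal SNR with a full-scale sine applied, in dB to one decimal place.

68.0 dB

SNR ≈ 6.02·N + 1.76 dB = 6.02·11 + 1.76 = 67.98 dB.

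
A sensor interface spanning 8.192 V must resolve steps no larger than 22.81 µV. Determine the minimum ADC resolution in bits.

Number of steps required ≥ 8.192 V / 22.81 µV = 359140.73.
Need 2^N ≥ 359140.73; 2^18 = 262144, 2^19 = 524288.
Minimum N = 19.

19 bits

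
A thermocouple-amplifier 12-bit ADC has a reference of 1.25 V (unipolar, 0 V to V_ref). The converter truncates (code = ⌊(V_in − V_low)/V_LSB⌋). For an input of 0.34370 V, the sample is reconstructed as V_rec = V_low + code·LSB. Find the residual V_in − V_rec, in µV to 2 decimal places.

LSB = 1.25/2^12 = 305.18 µV.
Scaled input = 1126.2362 LSBs, so code = 1126.
Reconstructed: 0.34362793 V.
Difference: 7.20703e-05 V → 72.07 µV.

72.07 µV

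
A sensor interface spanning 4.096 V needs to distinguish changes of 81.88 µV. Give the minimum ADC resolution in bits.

Number of steps required ≥ 4.096 V / 81.88 µV = 50024.43.
Need 2^N ≥ 50024.43; 2^15 = 32768, 2^16 = 65536.
Minimum N = 16.

16 bits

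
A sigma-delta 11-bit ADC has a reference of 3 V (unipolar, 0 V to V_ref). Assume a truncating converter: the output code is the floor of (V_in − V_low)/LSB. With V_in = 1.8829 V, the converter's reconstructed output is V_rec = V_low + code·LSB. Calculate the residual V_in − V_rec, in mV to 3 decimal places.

Step size: 3 V ÷ 2^11 = 1.465 mV.
(V_in − V_low)/LSB = (1.8829 − 0)/0.00146484 = 1285.3931 → code 1285 (floor).
Code 1285 maps back to 0 + 1285×0.00146484 V = 1.8823242 V.
Error = 1.8829 − 1.8823242 = 0.000575781 V = 0.576 mV.

0.576 mV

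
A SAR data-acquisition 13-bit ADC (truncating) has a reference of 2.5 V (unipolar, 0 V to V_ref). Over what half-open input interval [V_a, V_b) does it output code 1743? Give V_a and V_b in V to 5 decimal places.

[0.53192 V, 0.53223 V)

LSB = 2.5/2^13 = 305.18 µV.
V_a = V_low + 1743·LSB = 0.531921 V; V_b = V_low + 1744·LSB = 0.532227 V.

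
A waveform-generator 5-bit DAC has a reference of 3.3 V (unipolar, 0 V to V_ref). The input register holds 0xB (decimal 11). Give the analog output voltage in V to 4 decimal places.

LSB = 3.3 V / 2^5 = 103.125 mV.
Code 0xB = 11 decimal.
V_out = 0 + 11 × 0.103125 V = 1.13437 V.

1.1344 V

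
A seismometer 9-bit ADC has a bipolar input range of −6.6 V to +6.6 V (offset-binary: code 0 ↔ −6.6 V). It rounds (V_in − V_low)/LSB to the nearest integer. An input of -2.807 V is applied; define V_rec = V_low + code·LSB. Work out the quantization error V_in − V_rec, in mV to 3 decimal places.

Step size: 13.2 V ÷ 2^9 = 25.781 mV.
Scaled input = 147.1224 LSBs, so code = 147.
V_rec = (−6.6) + 147·0.0257812 = -2.8101562 V.
V_in − V_rec = 0.00315625 V = 3.156 mV.

3.156 mV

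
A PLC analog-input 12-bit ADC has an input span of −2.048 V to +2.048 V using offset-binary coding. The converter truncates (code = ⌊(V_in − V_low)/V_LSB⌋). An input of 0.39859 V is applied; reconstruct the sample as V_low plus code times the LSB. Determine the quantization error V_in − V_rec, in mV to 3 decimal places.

LSB = 4.096/2^12 = 1.000 mV.
(V_in − V_low)/LSB = (0.39859 − (−2.048))/0.001 = 2446.5900 → code 2446 (floor).
Reconstructed: 0.398 V.
Error = 0.39859 − 0.398 = 0.00059 V = 0.590 mV.

0.590 mV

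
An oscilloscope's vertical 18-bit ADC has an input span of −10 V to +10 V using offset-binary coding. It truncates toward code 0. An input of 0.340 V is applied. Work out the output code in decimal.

With 262144 levels over 20 V, one step is 76.29 µV.
(V_in − V_low)/LSB = (0.340 − (−10)) / 7.62939e-05 = 135528.448.
⌊·⌋(135528.448) = 135528.

code 135528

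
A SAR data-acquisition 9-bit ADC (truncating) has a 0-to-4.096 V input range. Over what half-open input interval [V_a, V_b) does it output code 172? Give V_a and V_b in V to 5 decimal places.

[1.37600 V, 1.38400 V)

LSB = 4.096/2^9 = 8.000 mV.
V_a = V_low + 172·LSB = 1.376 V; V_b = V_low + 173·LSB = 1.384 V.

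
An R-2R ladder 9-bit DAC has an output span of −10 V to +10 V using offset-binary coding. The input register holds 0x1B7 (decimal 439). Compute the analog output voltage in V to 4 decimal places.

7.1484 V

LSB = 20 V / 2^9 = 39.062 mV.
Code 0x1B7 = 439 decimal.
V_out = (−10) + 439 × 0.0390625 V = 7.14844 V.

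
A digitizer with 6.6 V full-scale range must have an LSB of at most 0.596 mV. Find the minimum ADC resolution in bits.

Number of steps required ≥ 6.6 V / 0.596 mV = 11073.83.
Need 2^N ≥ 11073.83; 2^13 = 8192, 2^14 = 16384.
Minimum N = 14.

14 bits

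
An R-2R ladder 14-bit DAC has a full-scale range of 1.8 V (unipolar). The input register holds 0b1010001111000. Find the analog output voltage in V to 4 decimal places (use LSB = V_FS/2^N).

0.5757 V

LSB = 1.8 V / 2^14 = 109.86 µV.
Code 0b1010001111000 = 5240 decimal.
V_out = 0 + 5240 × 0.000109863 V = 0.575684 V.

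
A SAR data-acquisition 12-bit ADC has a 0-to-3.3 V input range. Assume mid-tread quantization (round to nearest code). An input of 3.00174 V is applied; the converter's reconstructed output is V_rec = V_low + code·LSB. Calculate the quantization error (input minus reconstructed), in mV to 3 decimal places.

-0.164 mV

Step size: 3.3 V ÷ 2^12 = 0.806 mV.
(V_in − V_low)/LSB = (3.00174 − 0)/0.000805664 = 3725.7961 → code 3726 (round).
Reconstructed: 3.0019043 V.
V_in − V_rec = -0.000164297 V = -0.164 mV.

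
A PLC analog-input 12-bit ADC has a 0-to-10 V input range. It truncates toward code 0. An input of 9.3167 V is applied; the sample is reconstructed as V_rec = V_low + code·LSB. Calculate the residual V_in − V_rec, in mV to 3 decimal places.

0.294 mV

Step size: 10 V ÷ 2^12 = 2.441 mV.
(9.3167 − 0)/0.00244141 = 3816.1203; ⌊·⌋ gives code 3816.
Reconstructed: 9.3164062 V.
Error = 9.3167 − 9.3164062 = 0.00029375 V = 0.294 mV.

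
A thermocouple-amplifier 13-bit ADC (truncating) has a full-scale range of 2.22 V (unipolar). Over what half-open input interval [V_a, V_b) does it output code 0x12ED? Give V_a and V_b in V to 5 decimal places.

[1.31298 V, 1.31325 V)

LSB = 2.22/2^13 = 271.00 µV.
Code 0x12ED = 4845 decimal.
V_a = V_low + 4845·LSB = 1.31298 V; V_b = V_low + 4846·LSB = 1.31325 V.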